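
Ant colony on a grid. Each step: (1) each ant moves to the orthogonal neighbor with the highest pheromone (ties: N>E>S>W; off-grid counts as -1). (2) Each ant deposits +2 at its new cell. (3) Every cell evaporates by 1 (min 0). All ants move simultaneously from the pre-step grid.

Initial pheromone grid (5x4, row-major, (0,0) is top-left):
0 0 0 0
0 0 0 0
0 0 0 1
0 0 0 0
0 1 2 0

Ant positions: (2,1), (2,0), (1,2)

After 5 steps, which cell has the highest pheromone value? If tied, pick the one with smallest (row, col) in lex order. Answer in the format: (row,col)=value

Answer: (1,0)=5

Derivation:
Step 1: ant0:(2,1)->N->(1,1) | ant1:(2,0)->N->(1,0) | ant2:(1,2)->N->(0,2)
  grid max=1 at (0,2)
Step 2: ant0:(1,1)->W->(1,0) | ant1:(1,0)->E->(1,1) | ant2:(0,2)->E->(0,3)
  grid max=2 at (1,0)
Step 3: ant0:(1,0)->E->(1,1) | ant1:(1,1)->W->(1,0) | ant2:(0,3)->S->(1,3)
  grid max=3 at (1,0)
Step 4: ant0:(1,1)->W->(1,0) | ant1:(1,0)->E->(1,1) | ant2:(1,3)->N->(0,3)
  grid max=4 at (1,0)
Step 5: ant0:(1,0)->E->(1,1) | ant1:(1,1)->W->(1,0) | ant2:(0,3)->S->(1,3)
  grid max=5 at (1,0)
Final grid:
  0 0 0 0
  5 5 0 1
  0 0 0 0
  0 0 0 0
  0 0 0 0
Max pheromone 5 at (1,0)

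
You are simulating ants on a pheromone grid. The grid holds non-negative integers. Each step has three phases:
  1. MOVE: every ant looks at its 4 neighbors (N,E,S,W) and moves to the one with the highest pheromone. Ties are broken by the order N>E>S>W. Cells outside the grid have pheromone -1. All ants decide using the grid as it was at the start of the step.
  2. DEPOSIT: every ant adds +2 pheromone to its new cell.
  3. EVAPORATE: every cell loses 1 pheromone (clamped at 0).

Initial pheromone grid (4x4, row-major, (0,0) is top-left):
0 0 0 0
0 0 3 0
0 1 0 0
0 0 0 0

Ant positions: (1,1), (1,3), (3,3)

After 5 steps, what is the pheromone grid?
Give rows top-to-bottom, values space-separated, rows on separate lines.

After step 1: ants at (1,2),(1,2),(2,3)
  0 0 0 0
  0 0 6 0
  0 0 0 1
  0 0 0 0
After step 2: ants at (0,2),(0,2),(1,3)
  0 0 3 0
  0 0 5 1
  0 0 0 0
  0 0 0 0
After step 3: ants at (1,2),(1,2),(1,2)
  0 0 2 0
  0 0 10 0
  0 0 0 0
  0 0 0 0
After step 4: ants at (0,2),(0,2),(0,2)
  0 0 7 0
  0 0 9 0
  0 0 0 0
  0 0 0 0
After step 5: ants at (1,2),(1,2),(1,2)
  0 0 6 0
  0 0 14 0
  0 0 0 0
  0 0 0 0

0 0 6 0
0 0 14 0
0 0 0 0
0 0 0 0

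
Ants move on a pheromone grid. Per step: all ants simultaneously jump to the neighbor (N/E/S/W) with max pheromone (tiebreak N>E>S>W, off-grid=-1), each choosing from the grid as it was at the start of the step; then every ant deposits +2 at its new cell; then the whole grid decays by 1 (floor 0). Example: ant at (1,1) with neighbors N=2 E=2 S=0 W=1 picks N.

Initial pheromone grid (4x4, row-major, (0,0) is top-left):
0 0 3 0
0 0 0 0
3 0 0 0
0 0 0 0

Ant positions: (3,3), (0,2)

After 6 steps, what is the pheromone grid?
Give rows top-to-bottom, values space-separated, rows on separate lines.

After step 1: ants at (2,3),(0,3)
  0 0 2 1
  0 0 0 0
  2 0 0 1
  0 0 0 0
After step 2: ants at (1,3),(0,2)
  0 0 3 0
  0 0 0 1
  1 0 0 0
  0 0 0 0
After step 3: ants at (0,3),(0,3)
  0 0 2 3
  0 0 0 0
  0 0 0 0
  0 0 0 0
After step 4: ants at (0,2),(0,2)
  0 0 5 2
  0 0 0 0
  0 0 0 0
  0 0 0 0
After step 5: ants at (0,3),(0,3)
  0 0 4 5
  0 0 0 0
  0 0 0 0
  0 0 0 0
After step 6: ants at (0,2),(0,2)
  0 0 7 4
  0 0 0 0
  0 0 0 0
  0 0 0 0

0 0 7 4
0 0 0 0
0 0 0 0
0 0 0 0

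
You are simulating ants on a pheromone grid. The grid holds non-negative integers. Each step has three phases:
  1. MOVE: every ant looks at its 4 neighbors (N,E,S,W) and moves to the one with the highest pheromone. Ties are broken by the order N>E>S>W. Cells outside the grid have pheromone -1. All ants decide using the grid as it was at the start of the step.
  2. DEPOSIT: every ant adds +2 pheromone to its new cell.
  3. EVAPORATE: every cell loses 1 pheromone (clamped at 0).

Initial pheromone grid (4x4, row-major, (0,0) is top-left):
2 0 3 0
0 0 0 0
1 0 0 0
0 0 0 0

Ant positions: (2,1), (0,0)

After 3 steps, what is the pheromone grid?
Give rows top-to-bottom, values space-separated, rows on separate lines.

After step 1: ants at (2,0),(0,1)
  1 1 2 0
  0 0 0 0
  2 0 0 0
  0 0 0 0
After step 2: ants at (1,0),(0,2)
  0 0 3 0
  1 0 0 0
  1 0 0 0
  0 0 0 0
After step 3: ants at (2,0),(0,3)
  0 0 2 1
  0 0 0 0
  2 0 0 0
  0 0 0 0

0 0 2 1
0 0 0 0
2 0 0 0
0 0 0 0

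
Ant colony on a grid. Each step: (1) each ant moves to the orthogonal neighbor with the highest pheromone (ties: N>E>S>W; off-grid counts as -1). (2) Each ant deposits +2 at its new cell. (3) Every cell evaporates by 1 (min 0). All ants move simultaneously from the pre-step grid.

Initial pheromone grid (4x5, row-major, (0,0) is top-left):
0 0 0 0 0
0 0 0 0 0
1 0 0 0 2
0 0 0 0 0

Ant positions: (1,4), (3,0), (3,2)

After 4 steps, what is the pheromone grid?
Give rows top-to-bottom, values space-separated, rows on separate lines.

After step 1: ants at (2,4),(2,0),(2,2)
  0 0 0 0 0
  0 0 0 0 0
  2 0 1 0 3
  0 0 0 0 0
After step 2: ants at (1,4),(1,0),(1,2)
  0 0 0 0 0
  1 0 1 0 1
  1 0 0 0 2
  0 0 0 0 0
After step 3: ants at (2,4),(2,0),(0,2)
  0 0 1 0 0
  0 0 0 0 0
  2 0 0 0 3
  0 0 0 0 0
After step 4: ants at (1,4),(1,0),(0,3)
  0 0 0 1 0
  1 0 0 0 1
  1 0 0 0 2
  0 0 0 0 0

0 0 0 1 0
1 0 0 0 1
1 0 0 0 2
0 0 0 0 0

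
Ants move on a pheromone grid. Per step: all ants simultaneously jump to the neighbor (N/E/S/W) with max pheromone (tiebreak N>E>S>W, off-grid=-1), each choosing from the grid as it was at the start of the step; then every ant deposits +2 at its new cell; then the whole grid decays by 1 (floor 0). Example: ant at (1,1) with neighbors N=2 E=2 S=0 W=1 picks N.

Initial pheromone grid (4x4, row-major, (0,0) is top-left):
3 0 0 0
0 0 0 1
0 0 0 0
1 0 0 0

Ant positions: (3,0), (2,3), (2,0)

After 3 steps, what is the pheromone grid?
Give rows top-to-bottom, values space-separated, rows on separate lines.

After step 1: ants at (2,0),(1,3),(3,0)
  2 0 0 0
  0 0 0 2
  1 0 0 0
  2 0 0 0
After step 2: ants at (3,0),(0,3),(2,0)
  1 0 0 1
  0 0 0 1
  2 0 0 0
  3 0 0 0
After step 3: ants at (2,0),(1,3),(3,0)
  0 0 0 0
  0 0 0 2
  3 0 0 0
  4 0 0 0

0 0 0 0
0 0 0 2
3 0 0 0
4 0 0 0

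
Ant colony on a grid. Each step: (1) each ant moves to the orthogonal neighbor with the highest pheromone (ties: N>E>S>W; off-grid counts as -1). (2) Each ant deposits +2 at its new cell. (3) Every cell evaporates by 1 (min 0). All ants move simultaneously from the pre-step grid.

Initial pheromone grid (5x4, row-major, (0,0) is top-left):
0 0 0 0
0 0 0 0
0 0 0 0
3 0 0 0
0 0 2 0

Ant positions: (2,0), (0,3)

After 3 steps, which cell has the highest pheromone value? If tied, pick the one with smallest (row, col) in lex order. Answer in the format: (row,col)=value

Answer: (3,0)=4

Derivation:
Step 1: ant0:(2,0)->S->(3,0) | ant1:(0,3)->S->(1,3)
  grid max=4 at (3,0)
Step 2: ant0:(3,0)->N->(2,0) | ant1:(1,3)->N->(0,3)
  grid max=3 at (3,0)
Step 3: ant0:(2,0)->S->(3,0) | ant1:(0,3)->S->(1,3)
  grid max=4 at (3,0)
Final grid:
  0 0 0 0
  0 0 0 1
  0 0 0 0
  4 0 0 0
  0 0 0 0
Max pheromone 4 at (3,0)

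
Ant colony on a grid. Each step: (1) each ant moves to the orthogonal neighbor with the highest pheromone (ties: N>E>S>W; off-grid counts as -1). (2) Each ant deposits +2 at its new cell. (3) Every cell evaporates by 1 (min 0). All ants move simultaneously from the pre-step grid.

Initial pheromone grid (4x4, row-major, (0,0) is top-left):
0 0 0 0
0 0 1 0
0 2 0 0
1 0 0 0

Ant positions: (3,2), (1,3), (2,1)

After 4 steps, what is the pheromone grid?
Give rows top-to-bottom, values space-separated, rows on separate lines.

After step 1: ants at (2,2),(1,2),(1,1)
  0 0 0 0
  0 1 2 0
  0 1 1 0
  0 0 0 0
After step 2: ants at (1,2),(2,2),(1,2)
  0 0 0 0
  0 0 5 0
  0 0 2 0
  0 0 0 0
After step 3: ants at (2,2),(1,2),(2,2)
  0 0 0 0
  0 0 6 0
  0 0 5 0
  0 0 0 0
After step 4: ants at (1,2),(2,2),(1,2)
  0 0 0 0
  0 0 9 0
  0 0 6 0
  0 0 0 0

0 0 0 0
0 0 9 0
0 0 6 0
0 0 0 0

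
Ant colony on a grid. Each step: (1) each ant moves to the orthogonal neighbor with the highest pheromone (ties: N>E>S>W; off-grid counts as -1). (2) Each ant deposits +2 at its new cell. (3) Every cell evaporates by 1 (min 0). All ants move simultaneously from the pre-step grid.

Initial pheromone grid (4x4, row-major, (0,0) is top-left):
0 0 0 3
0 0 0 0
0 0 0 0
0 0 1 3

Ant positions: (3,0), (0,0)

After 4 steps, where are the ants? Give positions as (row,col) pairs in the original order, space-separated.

Step 1: ant0:(3,0)->N->(2,0) | ant1:(0,0)->E->(0,1)
  grid max=2 at (0,3)
Step 2: ant0:(2,0)->N->(1,0) | ant1:(0,1)->E->(0,2)
  grid max=1 at (0,2)
Step 3: ant0:(1,0)->N->(0,0) | ant1:(0,2)->E->(0,3)
  grid max=2 at (0,3)
Step 4: ant0:(0,0)->E->(0,1) | ant1:(0,3)->S->(1,3)
  grid max=1 at (0,1)

(0,1) (1,3)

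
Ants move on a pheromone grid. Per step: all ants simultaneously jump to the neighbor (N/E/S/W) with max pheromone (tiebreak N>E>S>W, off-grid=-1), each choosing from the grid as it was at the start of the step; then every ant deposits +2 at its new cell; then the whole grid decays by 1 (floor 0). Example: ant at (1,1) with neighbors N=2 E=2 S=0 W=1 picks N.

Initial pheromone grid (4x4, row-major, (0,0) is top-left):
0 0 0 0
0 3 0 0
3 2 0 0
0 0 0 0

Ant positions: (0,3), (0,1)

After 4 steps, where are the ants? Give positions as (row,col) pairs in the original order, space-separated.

Step 1: ant0:(0,3)->S->(1,3) | ant1:(0,1)->S->(1,1)
  grid max=4 at (1,1)
Step 2: ant0:(1,3)->N->(0,3) | ant1:(1,1)->S->(2,1)
  grid max=3 at (1,1)
Step 3: ant0:(0,3)->S->(1,3) | ant1:(2,1)->N->(1,1)
  grid max=4 at (1,1)
Step 4: ant0:(1,3)->N->(0,3) | ant1:(1,1)->S->(2,1)
  grid max=3 at (1,1)

(0,3) (2,1)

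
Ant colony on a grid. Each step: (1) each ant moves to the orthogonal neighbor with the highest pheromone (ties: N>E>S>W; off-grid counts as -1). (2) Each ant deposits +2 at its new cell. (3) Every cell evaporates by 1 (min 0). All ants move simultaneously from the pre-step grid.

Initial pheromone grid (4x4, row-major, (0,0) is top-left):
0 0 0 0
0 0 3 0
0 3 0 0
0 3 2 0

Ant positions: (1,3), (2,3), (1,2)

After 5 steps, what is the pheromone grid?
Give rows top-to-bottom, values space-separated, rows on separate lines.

After step 1: ants at (1,2),(1,3),(0,2)
  0 0 1 0
  0 0 4 1
  0 2 0 0
  0 2 1 0
After step 2: ants at (0,2),(1,2),(1,2)
  0 0 2 0
  0 0 7 0
  0 1 0 0
  0 1 0 0
After step 3: ants at (1,2),(0,2),(0,2)
  0 0 5 0
  0 0 8 0
  0 0 0 0
  0 0 0 0
After step 4: ants at (0,2),(1,2),(1,2)
  0 0 6 0
  0 0 11 0
  0 0 0 0
  0 0 0 0
After step 5: ants at (1,2),(0,2),(0,2)
  0 0 9 0
  0 0 12 0
  0 0 0 0
  0 0 0 0

0 0 9 0
0 0 12 0
0 0 0 0
0 0 0 0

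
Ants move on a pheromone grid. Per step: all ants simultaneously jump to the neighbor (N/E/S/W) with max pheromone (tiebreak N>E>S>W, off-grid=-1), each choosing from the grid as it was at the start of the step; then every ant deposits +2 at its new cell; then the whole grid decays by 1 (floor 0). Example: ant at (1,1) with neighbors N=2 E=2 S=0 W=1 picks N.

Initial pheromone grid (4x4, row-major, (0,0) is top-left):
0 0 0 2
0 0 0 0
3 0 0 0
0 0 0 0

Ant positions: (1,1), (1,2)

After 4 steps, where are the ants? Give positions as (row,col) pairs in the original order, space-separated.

Step 1: ant0:(1,1)->N->(0,1) | ant1:(1,2)->N->(0,2)
  grid max=2 at (2,0)
Step 2: ant0:(0,1)->E->(0,2) | ant1:(0,2)->E->(0,3)
  grid max=2 at (0,2)
Step 3: ant0:(0,2)->E->(0,3) | ant1:(0,3)->W->(0,2)
  grid max=3 at (0,2)
Step 4: ant0:(0,3)->W->(0,2) | ant1:(0,2)->E->(0,3)
  grid max=4 at (0,2)

(0,2) (0,3)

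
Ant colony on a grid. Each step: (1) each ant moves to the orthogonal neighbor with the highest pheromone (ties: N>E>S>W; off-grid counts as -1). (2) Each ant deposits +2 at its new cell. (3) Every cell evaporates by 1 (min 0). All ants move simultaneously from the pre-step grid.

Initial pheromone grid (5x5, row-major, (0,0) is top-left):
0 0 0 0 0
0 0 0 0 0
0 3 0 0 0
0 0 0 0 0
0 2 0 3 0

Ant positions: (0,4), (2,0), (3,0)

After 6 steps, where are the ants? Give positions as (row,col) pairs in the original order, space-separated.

Step 1: ant0:(0,4)->S->(1,4) | ant1:(2,0)->E->(2,1) | ant2:(3,0)->N->(2,0)
  grid max=4 at (2,1)
Step 2: ant0:(1,4)->N->(0,4) | ant1:(2,1)->W->(2,0) | ant2:(2,0)->E->(2,1)
  grid max=5 at (2,1)
Step 3: ant0:(0,4)->S->(1,4) | ant1:(2,0)->E->(2,1) | ant2:(2,1)->W->(2,0)
  grid max=6 at (2,1)
Step 4: ant0:(1,4)->N->(0,4) | ant1:(2,1)->W->(2,0) | ant2:(2,0)->E->(2,1)
  grid max=7 at (2,1)
Step 5: ant0:(0,4)->S->(1,4) | ant1:(2,0)->E->(2,1) | ant2:(2,1)->W->(2,0)
  grid max=8 at (2,1)
Step 6: ant0:(1,4)->N->(0,4) | ant1:(2,1)->W->(2,0) | ant2:(2,0)->E->(2,1)
  grid max=9 at (2,1)

(0,4) (2,0) (2,1)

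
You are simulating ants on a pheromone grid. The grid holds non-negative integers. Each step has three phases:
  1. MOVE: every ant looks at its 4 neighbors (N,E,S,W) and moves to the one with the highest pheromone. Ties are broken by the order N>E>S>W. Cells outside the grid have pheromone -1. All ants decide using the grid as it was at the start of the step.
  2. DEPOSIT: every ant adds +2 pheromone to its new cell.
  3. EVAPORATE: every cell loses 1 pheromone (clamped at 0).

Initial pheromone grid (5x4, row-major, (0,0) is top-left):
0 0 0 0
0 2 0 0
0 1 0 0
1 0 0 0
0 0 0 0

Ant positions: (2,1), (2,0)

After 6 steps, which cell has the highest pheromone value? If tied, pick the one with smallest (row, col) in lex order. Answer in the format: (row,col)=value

Answer: (1,1)=8

Derivation:
Step 1: ant0:(2,1)->N->(1,1) | ant1:(2,0)->E->(2,1)
  grid max=3 at (1,1)
Step 2: ant0:(1,1)->S->(2,1) | ant1:(2,1)->N->(1,1)
  grid max=4 at (1,1)
Step 3: ant0:(2,1)->N->(1,1) | ant1:(1,1)->S->(2,1)
  grid max=5 at (1,1)
Step 4: ant0:(1,1)->S->(2,1) | ant1:(2,1)->N->(1,1)
  grid max=6 at (1,1)
Step 5: ant0:(2,1)->N->(1,1) | ant1:(1,1)->S->(2,1)
  grid max=7 at (1,1)
Step 6: ant0:(1,1)->S->(2,1) | ant1:(2,1)->N->(1,1)
  grid max=8 at (1,1)
Final grid:
  0 0 0 0
  0 8 0 0
  0 7 0 0
  0 0 0 0
  0 0 0 0
Max pheromone 8 at (1,1)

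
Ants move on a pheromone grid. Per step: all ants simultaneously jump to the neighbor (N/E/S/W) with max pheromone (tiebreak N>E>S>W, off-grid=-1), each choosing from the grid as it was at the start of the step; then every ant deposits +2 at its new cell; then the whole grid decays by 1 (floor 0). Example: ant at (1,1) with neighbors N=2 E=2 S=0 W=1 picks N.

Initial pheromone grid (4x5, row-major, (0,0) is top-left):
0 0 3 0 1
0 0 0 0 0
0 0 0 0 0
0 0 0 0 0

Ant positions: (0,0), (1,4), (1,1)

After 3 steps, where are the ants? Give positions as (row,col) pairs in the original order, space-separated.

Step 1: ant0:(0,0)->E->(0,1) | ant1:(1,4)->N->(0,4) | ant2:(1,1)->N->(0,1)
  grid max=3 at (0,1)
Step 2: ant0:(0,1)->E->(0,2) | ant1:(0,4)->S->(1,4) | ant2:(0,1)->E->(0,2)
  grid max=5 at (0,2)
Step 3: ant0:(0,2)->W->(0,1) | ant1:(1,4)->N->(0,4) | ant2:(0,2)->W->(0,1)
  grid max=5 at (0,1)

(0,1) (0,4) (0,1)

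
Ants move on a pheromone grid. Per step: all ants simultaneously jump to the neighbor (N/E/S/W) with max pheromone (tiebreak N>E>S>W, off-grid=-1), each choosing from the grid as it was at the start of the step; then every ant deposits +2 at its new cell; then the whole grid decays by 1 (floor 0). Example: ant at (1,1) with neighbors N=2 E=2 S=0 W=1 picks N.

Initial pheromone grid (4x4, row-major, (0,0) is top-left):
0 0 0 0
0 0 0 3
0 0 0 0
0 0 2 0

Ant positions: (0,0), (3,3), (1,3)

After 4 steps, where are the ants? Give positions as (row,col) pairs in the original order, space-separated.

Step 1: ant0:(0,0)->E->(0,1) | ant1:(3,3)->W->(3,2) | ant2:(1,3)->N->(0,3)
  grid max=3 at (3,2)
Step 2: ant0:(0,1)->E->(0,2) | ant1:(3,2)->N->(2,2) | ant2:(0,3)->S->(1,3)
  grid max=3 at (1,3)
Step 3: ant0:(0,2)->E->(0,3) | ant1:(2,2)->S->(3,2) | ant2:(1,3)->N->(0,3)
  grid max=3 at (0,3)
Step 4: ant0:(0,3)->S->(1,3) | ant1:(3,2)->N->(2,2) | ant2:(0,3)->S->(1,3)
  grid max=5 at (1,3)

(1,3) (2,2) (1,3)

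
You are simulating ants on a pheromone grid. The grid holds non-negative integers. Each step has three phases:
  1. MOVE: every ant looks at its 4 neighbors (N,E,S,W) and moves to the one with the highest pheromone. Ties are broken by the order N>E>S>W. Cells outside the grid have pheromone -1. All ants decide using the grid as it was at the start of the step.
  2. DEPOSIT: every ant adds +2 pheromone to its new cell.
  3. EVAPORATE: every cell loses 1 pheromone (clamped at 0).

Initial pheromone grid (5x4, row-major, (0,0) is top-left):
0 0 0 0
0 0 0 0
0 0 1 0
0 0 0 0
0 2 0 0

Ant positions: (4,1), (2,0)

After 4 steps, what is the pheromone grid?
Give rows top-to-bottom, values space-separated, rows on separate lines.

After step 1: ants at (3,1),(1,0)
  0 0 0 0
  1 0 0 0
  0 0 0 0
  0 1 0 0
  0 1 0 0
After step 2: ants at (4,1),(0,0)
  1 0 0 0
  0 0 0 0
  0 0 0 0
  0 0 0 0
  0 2 0 0
After step 3: ants at (3,1),(0,1)
  0 1 0 0
  0 0 0 0
  0 0 0 0
  0 1 0 0
  0 1 0 0
After step 4: ants at (4,1),(0,2)
  0 0 1 0
  0 0 0 0
  0 0 0 0
  0 0 0 0
  0 2 0 0

0 0 1 0
0 0 0 0
0 0 0 0
0 0 0 0
0 2 0 0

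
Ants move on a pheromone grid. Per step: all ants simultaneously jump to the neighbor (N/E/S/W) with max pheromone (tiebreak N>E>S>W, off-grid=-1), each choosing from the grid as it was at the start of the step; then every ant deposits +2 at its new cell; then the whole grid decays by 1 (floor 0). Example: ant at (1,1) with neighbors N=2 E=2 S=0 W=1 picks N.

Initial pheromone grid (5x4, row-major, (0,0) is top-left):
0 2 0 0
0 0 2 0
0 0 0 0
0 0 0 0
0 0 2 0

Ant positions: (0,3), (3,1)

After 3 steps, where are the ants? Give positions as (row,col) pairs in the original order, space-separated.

Step 1: ant0:(0,3)->S->(1,3) | ant1:(3,1)->N->(2,1)
  grid max=1 at (0,1)
Step 2: ant0:(1,3)->W->(1,2) | ant1:(2,1)->N->(1,1)
  grid max=2 at (1,2)
Step 3: ant0:(1,2)->W->(1,1) | ant1:(1,1)->E->(1,2)
  grid max=3 at (1,2)

(1,1) (1,2)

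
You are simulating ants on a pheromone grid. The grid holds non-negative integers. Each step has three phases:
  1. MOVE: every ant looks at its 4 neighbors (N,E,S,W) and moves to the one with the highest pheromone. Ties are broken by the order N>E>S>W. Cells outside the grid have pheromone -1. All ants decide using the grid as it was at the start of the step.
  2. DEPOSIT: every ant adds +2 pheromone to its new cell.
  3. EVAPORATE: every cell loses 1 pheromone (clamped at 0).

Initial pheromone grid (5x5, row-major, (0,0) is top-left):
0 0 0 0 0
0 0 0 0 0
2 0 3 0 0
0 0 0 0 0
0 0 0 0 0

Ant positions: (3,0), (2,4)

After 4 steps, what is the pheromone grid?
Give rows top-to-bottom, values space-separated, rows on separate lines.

After step 1: ants at (2,0),(1,4)
  0 0 0 0 0
  0 0 0 0 1
  3 0 2 0 0
  0 0 0 0 0
  0 0 0 0 0
After step 2: ants at (1,0),(0,4)
  0 0 0 0 1
  1 0 0 0 0
  2 0 1 0 0
  0 0 0 0 0
  0 0 0 0 0
After step 3: ants at (2,0),(1,4)
  0 0 0 0 0
  0 0 0 0 1
  3 0 0 0 0
  0 0 0 0 0
  0 0 0 0 0
After step 4: ants at (1,0),(0,4)
  0 0 0 0 1
  1 0 0 0 0
  2 0 0 0 0
  0 0 0 0 0
  0 0 0 0 0

0 0 0 0 1
1 0 0 0 0
2 0 0 0 0
0 0 0 0 0
0 0 0 0 0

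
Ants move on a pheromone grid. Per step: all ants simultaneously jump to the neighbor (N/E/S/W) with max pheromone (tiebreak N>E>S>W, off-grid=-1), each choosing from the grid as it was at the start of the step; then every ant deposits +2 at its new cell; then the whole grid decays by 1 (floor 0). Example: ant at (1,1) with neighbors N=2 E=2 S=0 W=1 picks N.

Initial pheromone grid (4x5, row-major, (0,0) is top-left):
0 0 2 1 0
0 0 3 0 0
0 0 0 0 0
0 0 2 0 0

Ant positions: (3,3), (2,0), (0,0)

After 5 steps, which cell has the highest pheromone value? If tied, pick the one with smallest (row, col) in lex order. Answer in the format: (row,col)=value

Step 1: ant0:(3,3)->W->(3,2) | ant1:(2,0)->N->(1,0) | ant2:(0,0)->E->(0,1)
  grid max=3 at (3,2)
Step 2: ant0:(3,2)->N->(2,2) | ant1:(1,0)->N->(0,0) | ant2:(0,1)->E->(0,2)
  grid max=2 at (0,2)
Step 3: ant0:(2,2)->S->(3,2) | ant1:(0,0)->E->(0,1) | ant2:(0,2)->S->(1,2)
  grid max=3 at (3,2)
Step 4: ant0:(3,2)->N->(2,2) | ant1:(0,1)->E->(0,2) | ant2:(1,2)->N->(0,2)
  grid max=4 at (0,2)
Step 5: ant0:(2,2)->S->(3,2) | ant1:(0,2)->S->(1,2) | ant2:(0,2)->S->(1,2)
  grid max=4 at (1,2)
Final grid:
  0 0 3 0 0
  0 0 4 0 0
  0 0 0 0 0
  0 0 3 0 0
Max pheromone 4 at (1,2)

Answer: (1,2)=4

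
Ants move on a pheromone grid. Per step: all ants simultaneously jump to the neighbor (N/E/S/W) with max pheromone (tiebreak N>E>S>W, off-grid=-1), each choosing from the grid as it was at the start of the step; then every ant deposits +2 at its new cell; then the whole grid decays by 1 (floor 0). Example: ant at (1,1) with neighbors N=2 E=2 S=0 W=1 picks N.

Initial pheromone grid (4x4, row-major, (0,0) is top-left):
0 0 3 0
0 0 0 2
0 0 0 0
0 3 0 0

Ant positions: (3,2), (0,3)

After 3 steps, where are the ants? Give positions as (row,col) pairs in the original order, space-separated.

Step 1: ant0:(3,2)->W->(3,1) | ant1:(0,3)->W->(0,2)
  grid max=4 at (0,2)
Step 2: ant0:(3,1)->N->(2,1) | ant1:(0,2)->E->(0,3)
  grid max=3 at (0,2)
Step 3: ant0:(2,1)->S->(3,1) | ant1:(0,3)->W->(0,2)
  grid max=4 at (0,2)

(3,1) (0,2)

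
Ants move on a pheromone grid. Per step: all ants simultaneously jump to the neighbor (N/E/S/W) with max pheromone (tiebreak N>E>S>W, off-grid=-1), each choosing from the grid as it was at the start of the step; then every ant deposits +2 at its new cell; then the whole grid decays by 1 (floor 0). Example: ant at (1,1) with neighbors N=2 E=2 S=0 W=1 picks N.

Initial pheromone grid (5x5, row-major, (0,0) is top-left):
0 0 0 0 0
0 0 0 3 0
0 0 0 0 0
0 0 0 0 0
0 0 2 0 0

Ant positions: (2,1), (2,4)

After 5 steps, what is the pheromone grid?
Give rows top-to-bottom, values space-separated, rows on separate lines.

After step 1: ants at (1,1),(1,4)
  0 0 0 0 0
  0 1 0 2 1
  0 0 0 0 0
  0 0 0 0 0
  0 0 1 0 0
After step 2: ants at (0,1),(1,3)
  0 1 0 0 0
  0 0 0 3 0
  0 0 0 0 0
  0 0 0 0 0
  0 0 0 0 0
After step 3: ants at (0,2),(0,3)
  0 0 1 1 0
  0 0 0 2 0
  0 0 0 0 0
  0 0 0 0 0
  0 0 0 0 0
After step 4: ants at (0,3),(1,3)
  0 0 0 2 0
  0 0 0 3 0
  0 0 0 0 0
  0 0 0 0 0
  0 0 0 0 0
After step 5: ants at (1,3),(0,3)
  0 0 0 3 0
  0 0 0 4 0
  0 0 0 0 0
  0 0 0 0 0
  0 0 0 0 0

0 0 0 3 0
0 0 0 4 0
0 0 0 0 0
0 0 0 0 0
0 0 0 0 0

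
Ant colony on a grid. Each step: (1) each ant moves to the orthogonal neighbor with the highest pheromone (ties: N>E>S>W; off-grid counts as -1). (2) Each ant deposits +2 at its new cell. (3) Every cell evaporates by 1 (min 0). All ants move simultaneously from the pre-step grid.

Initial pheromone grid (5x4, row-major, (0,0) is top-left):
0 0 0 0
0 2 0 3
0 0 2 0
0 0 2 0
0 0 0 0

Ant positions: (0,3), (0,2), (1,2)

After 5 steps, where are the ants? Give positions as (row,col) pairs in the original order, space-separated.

Step 1: ant0:(0,3)->S->(1,3) | ant1:(0,2)->E->(0,3) | ant2:(1,2)->E->(1,3)
  grid max=6 at (1,3)
Step 2: ant0:(1,3)->N->(0,3) | ant1:(0,3)->S->(1,3) | ant2:(1,3)->N->(0,3)
  grid max=7 at (1,3)
Step 3: ant0:(0,3)->S->(1,3) | ant1:(1,3)->N->(0,3) | ant2:(0,3)->S->(1,3)
  grid max=10 at (1,3)
Step 4: ant0:(1,3)->N->(0,3) | ant1:(0,3)->S->(1,3) | ant2:(1,3)->N->(0,3)
  grid max=11 at (1,3)
Step 5: ant0:(0,3)->S->(1,3) | ant1:(1,3)->N->(0,3) | ant2:(0,3)->S->(1,3)
  grid max=14 at (1,3)

(1,3) (0,3) (1,3)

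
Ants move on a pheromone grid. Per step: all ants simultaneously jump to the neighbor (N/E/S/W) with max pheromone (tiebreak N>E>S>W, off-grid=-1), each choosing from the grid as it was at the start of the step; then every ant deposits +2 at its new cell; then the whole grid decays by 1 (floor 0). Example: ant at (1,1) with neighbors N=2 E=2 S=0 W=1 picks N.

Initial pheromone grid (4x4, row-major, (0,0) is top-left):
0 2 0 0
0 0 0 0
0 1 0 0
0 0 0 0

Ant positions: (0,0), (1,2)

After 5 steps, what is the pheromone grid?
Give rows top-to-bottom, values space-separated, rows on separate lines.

After step 1: ants at (0,1),(0,2)
  0 3 1 0
  0 0 0 0
  0 0 0 0
  0 0 0 0
After step 2: ants at (0,2),(0,1)
  0 4 2 0
  0 0 0 0
  0 0 0 0
  0 0 0 0
After step 3: ants at (0,1),(0,2)
  0 5 3 0
  0 0 0 0
  0 0 0 0
  0 0 0 0
After step 4: ants at (0,2),(0,1)
  0 6 4 0
  0 0 0 0
  0 0 0 0
  0 0 0 0
After step 5: ants at (0,1),(0,2)
  0 7 5 0
  0 0 0 0
  0 0 0 0
  0 0 0 0

0 7 5 0
0 0 0 0
0 0 0 0
0 0 0 0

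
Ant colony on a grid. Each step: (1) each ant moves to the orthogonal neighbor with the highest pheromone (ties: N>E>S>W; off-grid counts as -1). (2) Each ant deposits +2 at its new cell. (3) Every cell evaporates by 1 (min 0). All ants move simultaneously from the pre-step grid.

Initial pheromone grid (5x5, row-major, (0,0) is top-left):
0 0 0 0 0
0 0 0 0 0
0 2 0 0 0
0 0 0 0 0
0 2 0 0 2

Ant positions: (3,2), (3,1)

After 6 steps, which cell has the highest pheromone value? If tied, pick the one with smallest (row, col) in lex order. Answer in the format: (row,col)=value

Step 1: ant0:(3,2)->N->(2,2) | ant1:(3,1)->N->(2,1)
  grid max=3 at (2,1)
Step 2: ant0:(2,2)->W->(2,1) | ant1:(2,1)->E->(2,2)
  grid max=4 at (2,1)
Step 3: ant0:(2,1)->E->(2,2) | ant1:(2,2)->W->(2,1)
  grid max=5 at (2,1)
Step 4: ant0:(2,2)->W->(2,1) | ant1:(2,1)->E->(2,2)
  grid max=6 at (2,1)
Step 5: ant0:(2,1)->E->(2,2) | ant1:(2,2)->W->(2,1)
  grid max=7 at (2,1)
Step 6: ant0:(2,2)->W->(2,1) | ant1:(2,1)->E->(2,2)
  grid max=8 at (2,1)
Final grid:
  0 0 0 0 0
  0 0 0 0 0
  0 8 6 0 0
  0 0 0 0 0
  0 0 0 0 0
Max pheromone 8 at (2,1)

Answer: (2,1)=8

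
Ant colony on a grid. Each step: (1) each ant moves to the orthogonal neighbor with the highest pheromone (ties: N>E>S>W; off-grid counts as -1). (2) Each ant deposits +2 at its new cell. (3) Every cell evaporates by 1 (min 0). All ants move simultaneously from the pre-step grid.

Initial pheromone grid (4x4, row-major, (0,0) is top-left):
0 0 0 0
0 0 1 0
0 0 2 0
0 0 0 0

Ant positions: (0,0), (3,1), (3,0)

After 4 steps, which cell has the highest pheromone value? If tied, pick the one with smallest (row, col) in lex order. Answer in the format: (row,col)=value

Answer: (2,1)=4

Derivation:
Step 1: ant0:(0,0)->E->(0,1) | ant1:(3,1)->N->(2,1) | ant2:(3,0)->N->(2,0)
  grid max=1 at (0,1)
Step 2: ant0:(0,1)->E->(0,2) | ant1:(2,1)->E->(2,2) | ant2:(2,0)->E->(2,1)
  grid max=2 at (2,1)
Step 3: ant0:(0,2)->E->(0,3) | ant1:(2,2)->W->(2,1) | ant2:(2,1)->E->(2,2)
  grid max=3 at (2,1)
Step 4: ant0:(0,3)->S->(1,3) | ant1:(2,1)->E->(2,2) | ant2:(2,2)->W->(2,1)
  grid max=4 at (2,1)
Final grid:
  0 0 0 0
  0 0 0 1
  0 4 4 0
  0 0 0 0
Max pheromone 4 at (2,1)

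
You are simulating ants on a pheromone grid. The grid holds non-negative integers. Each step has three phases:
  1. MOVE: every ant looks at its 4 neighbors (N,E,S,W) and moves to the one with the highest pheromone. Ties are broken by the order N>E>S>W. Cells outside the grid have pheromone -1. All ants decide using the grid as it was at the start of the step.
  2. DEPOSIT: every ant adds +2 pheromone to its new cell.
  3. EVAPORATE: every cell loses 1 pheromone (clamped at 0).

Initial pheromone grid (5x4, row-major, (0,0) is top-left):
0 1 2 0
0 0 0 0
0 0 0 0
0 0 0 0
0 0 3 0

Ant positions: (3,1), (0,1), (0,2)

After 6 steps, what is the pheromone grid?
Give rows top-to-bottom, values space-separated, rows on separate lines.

After step 1: ants at (2,1),(0,2),(0,1)
  0 2 3 0
  0 0 0 0
  0 1 0 0
  0 0 0 0
  0 0 2 0
After step 2: ants at (1,1),(0,1),(0,2)
  0 3 4 0
  0 1 0 0
  0 0 0 0
  0 0 0 0
  0 0 1 0
After step 3: ants at (0,1),(0,2),(0,1)
  0 6 5 0
  0 0 0 0
  0 0 0 0
  0 0 0 0
  0 0 0 0
After step 4: ants at (0,2),(0,1),(0,2)
  0 7 8 0
  0 0 0 0
  0 0 0 0
  0 0 0 0
  0 0 0 0
After step 5: ants at (0,1),(0,2),(0,1)
  0 10 9 0
  0 0 0 0
  0 0 0 0
  0 0 0 0
  0 0 0 0
After step 6: ants at (0,2),(0,1),(0,2)
  0 11 12 0
  0 0 0 0
  0 0 0 0
  0 0 0 0
  0 0 0 0

0 11 12 0
0 0 0 0
0 0 0 0
0 0 0 0
0 0 0 0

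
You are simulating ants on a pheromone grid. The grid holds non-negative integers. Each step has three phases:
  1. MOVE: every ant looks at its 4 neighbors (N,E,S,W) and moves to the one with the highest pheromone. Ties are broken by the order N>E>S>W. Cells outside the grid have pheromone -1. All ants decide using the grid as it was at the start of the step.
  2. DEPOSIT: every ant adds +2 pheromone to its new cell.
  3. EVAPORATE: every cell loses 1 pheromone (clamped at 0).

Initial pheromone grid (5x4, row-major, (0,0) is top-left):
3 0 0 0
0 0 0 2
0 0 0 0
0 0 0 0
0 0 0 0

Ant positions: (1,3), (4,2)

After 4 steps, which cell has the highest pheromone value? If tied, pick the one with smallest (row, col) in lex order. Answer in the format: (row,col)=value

Answer: (1,3)=4

Derivation:
Step 1: ant0:(1,3)->N->(0,3) | ant1:(4,2)->N->(3,2)
  grid max=2 at (0,0)
Step 2: ant0:(0,3)->S->(1,3) | ant1:(3,2)->N->(2,2)
  grid max=2 at (1,3)
Step 3: ant0:(1,3)->N->(0,3) | ant1:(2,2)->N->(1,2)
  grid max=1 at (0,3)
Step 4: ant0:(0,3)->S->(1,3) | ant1:(1,2)->E->(1,3)
  grid max=4 at (1,3)
Final grid:
  0 0 0 0
  0 0 0 4
  0 0 0 0
  0 0 0 0
  0 0 0 0
Max pheromone 4 at (1,3)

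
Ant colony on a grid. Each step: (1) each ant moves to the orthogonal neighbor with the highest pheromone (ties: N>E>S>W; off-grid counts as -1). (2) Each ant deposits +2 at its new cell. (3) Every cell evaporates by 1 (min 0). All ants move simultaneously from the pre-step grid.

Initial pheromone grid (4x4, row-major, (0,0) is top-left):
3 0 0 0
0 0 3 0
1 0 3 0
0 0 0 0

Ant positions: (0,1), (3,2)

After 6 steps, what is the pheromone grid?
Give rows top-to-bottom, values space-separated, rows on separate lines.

After step 1: ants at (0,0),(2,2)
  4 0 0 0
  0 0 2 0
  0 0 4 0
  0 0 0 0
After step 2: ants at (0,1),(1,2)
  3 1 0 0
  0 0 3 0
  0 0 3 0
  0 0 0 0
After step 3: ants at (0,0),(2,2)
  4 0 0 0
  0 0 2 0
  0 0 4 0
  0 0 0 0
After step 4: ants at (0,1),(1,2)
  3 1 0 0
  0 0 3 0
  0 0 3 0
  0 0 0 0
After step 5: ants at (0,0),(2,2)
  4 0 0 0
  0 0 2 0
  0 0 4 0
  0 0 0 0
After step 6: ants at (0,1),(1,2)
  3 1 0 0
  0 0 3 0
  0 0 3 0
  0 0 0 0

3 1 0 0
0 0 3 0
0 0 3 0
0 0 0 0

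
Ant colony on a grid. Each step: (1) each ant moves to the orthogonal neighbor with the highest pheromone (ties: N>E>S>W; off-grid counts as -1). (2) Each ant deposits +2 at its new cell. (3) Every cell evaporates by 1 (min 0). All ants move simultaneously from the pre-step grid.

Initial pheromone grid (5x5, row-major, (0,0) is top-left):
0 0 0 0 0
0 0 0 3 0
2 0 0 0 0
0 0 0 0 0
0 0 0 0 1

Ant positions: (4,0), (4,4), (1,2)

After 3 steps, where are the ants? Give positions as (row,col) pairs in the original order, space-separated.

Step 1: ant0:(4,0)->N->(3,0) | ant1:(4,4)->N->(3,4) | ant2:(1,2)->E->(1,3)
  grid max=4 at (1,3)
Step 2: ant0:(3,0)->N->(2,0) | ant1:(3,4)->N->(2,4) | ant2:(1,3)->N->(0,3)
  grid max=3 at (1,3)
Step 3: ant0:(2,0)->N->(1,0) | ant1:(2,4)->N->(1,4) | ant2:(0,3)->S->(1,3)
  grid max=4 at (1,3)

(1,0) (1,4) (1,3)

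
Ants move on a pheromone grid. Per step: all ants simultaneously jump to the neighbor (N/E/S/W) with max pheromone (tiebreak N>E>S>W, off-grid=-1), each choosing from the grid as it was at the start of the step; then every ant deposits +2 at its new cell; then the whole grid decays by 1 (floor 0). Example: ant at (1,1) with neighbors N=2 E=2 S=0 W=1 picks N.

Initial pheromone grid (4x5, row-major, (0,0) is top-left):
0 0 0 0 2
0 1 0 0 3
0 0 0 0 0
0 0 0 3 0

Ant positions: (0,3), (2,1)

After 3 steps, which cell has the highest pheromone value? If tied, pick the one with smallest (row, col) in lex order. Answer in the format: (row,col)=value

Answer: (0,4)=3

Derivation:
Step 1: ant0:(0,3)->E->(0,4) | ant1:(2,1)->N->(1,1)
  grid max=3 at (0,4)
Step 2: ant0:(0,4)->S->(1,4) | ant1:(1,1)->N->(0,1)
  grid max=3 at (1,4)
Step 3: ant0:(1,4)->N->(0,4) | ant1:(0,1)->S->(1,1)
  grid max=3 at (0,4)
Final grid:
  0 0 0 0 3
  0 2 0 0 2
  0 0 0 0 0
  0 0 0 0 0
Max pheromone 3 at (0,4)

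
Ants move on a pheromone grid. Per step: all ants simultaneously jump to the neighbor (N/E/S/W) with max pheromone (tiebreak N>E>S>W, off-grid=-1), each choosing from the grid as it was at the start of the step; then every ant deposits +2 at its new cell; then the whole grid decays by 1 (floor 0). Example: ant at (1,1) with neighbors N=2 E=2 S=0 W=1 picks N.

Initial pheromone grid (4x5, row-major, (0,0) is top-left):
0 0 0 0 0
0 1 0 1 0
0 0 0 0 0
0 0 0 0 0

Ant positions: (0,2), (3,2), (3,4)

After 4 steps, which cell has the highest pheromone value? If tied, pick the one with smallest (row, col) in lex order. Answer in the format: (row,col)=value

Step 1: ant0:(0,2)->E->(0,3) | ant1:(3,2)->N->(2,2) | ant2:(3,4)->N->(2,4)
  grid max=1 at (0,3)
Step 2: ant0:(0,3)->E->(0,4) | ant1:(2,2)->N->(1,2) | ant2:(2,4)->N->(1,4)
  grid max=1 at (0,4)
Step 3: ant0:(0,4)->S->(1,4) | ant1:(1,2)->N->(0,2) | ant2:(1,4)->N->(0,4)
  grid max=2 at (0,4)
Step 4: ant0:(1,4)->N->(0,4) | ant1:(0,2)->E->(0,3) | ant2:(0,4)->S->(1,4)
  grid max=3 at (0,4)
Final grid:
  0 0 0 1 3
  0 0 0 0 3
  0 0 0 0 0
  0 0 0 0 0
Max pheromone 3 at (0,4)

Answer: (0,4)=3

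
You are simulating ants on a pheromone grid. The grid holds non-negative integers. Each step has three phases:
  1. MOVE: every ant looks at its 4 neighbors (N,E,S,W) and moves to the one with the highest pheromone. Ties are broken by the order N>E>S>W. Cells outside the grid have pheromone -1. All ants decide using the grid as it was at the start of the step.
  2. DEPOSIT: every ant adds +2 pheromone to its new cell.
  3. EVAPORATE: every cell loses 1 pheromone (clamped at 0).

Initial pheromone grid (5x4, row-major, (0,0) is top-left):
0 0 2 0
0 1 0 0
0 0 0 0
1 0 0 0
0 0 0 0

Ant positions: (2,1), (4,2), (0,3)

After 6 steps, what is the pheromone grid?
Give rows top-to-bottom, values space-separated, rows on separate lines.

After step 1: ants at (1,1),(3,2),(0,2)
  0 0 3 0
  0 2 0 0
  0 0 0 0
  0 0 1 0
  0 0 0 0
After step 2: ants at (0,1),(2,2),(0,3)
  0 1 2 1
  0 1 0 0
  0 0 1 0
  0 0 0 0
  0 0 0 0
After step 3: ants at (0,2),(1,2),(0,2)
  0 0 5 0
  0 0 1 0
  0 0 0 0
  0 0 0 0
  0 0 0 0
After step 4: ants at (1,2),(0,2),(1,2)
  0 0 6 0
  0 0 4 0
  0 0 0 0
  0 0 0 0
  0 0 0 0
After step 5: ants at (0,2),(1,2),(0,2)
  0 0 9 0
  0 0 5 0
  0 0 0 0
  0 0 0 0
  0 0 0 0
After step 6: ants at (1,2),(0,2),(1,2)
  0 0 10 0
  0 0 8 0
  0 0 0 0
  0 0 0 0
  0 0 0 0

0 0 10 0
0 0 8 0
0 0 0 0
0 0 0 0
0 0 0 0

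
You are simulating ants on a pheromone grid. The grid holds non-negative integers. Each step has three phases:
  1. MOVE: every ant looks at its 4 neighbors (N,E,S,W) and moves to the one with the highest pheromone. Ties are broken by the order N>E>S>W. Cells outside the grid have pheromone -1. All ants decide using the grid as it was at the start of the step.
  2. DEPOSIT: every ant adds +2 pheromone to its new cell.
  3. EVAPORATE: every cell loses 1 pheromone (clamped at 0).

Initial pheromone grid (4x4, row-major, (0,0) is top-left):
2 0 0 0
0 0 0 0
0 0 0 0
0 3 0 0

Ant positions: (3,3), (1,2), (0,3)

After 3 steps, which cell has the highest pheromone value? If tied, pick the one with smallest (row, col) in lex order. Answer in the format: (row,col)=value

Answer: (1,3)=5

Derivation:
Step 1: ant0:(3,3)->N->(2,3) | ant1:(1,2)->N->(0,2) | ant2:(0,3)->S->(1,3)
  grid max=2 at (3,1)
Step 2: ant0:(2,3)->N->(1,3) | ant1:(0,2)->E->(0,3) | ant2:(1,3)->S->(2,3)
  grid max=2 at (1,3)
Step 3: ant0:(1,3)->S->(2,3) | ant1:(0,3)->S->(1,3) | ant2:(2,3)->N->(1,3)
  grid max=5 at (1,3)
Final grid:
  0 0 0 0
  0 0 0 5
  0 0 0 3
  0 0 0 0
Max pheromone 5 at (1,3)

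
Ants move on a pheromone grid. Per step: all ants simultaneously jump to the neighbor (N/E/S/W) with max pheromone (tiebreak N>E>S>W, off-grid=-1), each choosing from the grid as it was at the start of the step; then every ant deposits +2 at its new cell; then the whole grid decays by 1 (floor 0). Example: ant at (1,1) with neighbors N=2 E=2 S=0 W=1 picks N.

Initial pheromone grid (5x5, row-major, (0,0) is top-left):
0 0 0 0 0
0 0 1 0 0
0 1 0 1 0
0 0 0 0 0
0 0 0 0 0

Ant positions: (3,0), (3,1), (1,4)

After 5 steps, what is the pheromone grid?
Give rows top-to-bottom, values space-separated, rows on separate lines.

After step 1: ants at (2,0),(2,1),(0,4)
  0 0 0 0 1
  0 0 0 0 0
  1 2 0 0 0
  0 0 0 0 0
  0 0 0 0 0
After step 2: ants at (2,1),(2,0),(1,4)
  0 0 0 0 0
  0 0 0 0 1
  2 3 0 0 0
  0 0 0 0 0
  0 0 0 0 0
After step 3: ants at (2,0),(2,1),(0,4)
  0 0 0 0 1
  0 0 0 0 0
  3 4 0 0 0
  0 0 0 0 0
  0 0 0 0 0
After step 4: ants at (2,1),(2,0),(1,4)
  0 0 0 0 0
  0 0 0 0 1
  4 5 0 0 0
  0 0 0 0 0
  0 0 0 0 0
After step 5: ants at (2,0),(2,1),(0,4)
  0 0 0 0 1
  0 0 0 0 0
  5 6 0 0 0
  0 0 0 0 0
  0 0 0 0 0

0 0 0 0 1
0 0 0 0 0
5 6 0 0 0
0 0 0 0 0
0 0 0 0 0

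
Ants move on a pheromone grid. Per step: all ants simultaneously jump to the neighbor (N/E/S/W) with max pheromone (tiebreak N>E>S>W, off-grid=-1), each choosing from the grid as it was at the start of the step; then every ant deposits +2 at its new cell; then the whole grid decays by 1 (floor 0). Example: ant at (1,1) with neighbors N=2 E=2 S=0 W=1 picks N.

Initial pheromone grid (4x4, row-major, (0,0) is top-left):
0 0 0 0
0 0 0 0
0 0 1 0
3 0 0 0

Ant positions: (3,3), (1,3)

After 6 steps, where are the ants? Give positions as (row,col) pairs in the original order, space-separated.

Step 1: ant0:(3,3)->N->(2,3) | ant1:(1,3)->N->(0,3)
  grid max=2 at (3,0)
Step 2: ant0:(2,3)->N->(1,3) | ant1:(0,3)->S->(1,3)
  grid max=3 at (1,3)
Step 3: ant0:(1,3)->N->(0,3) | ant1:(1,3)->N->(0,3)
  grid max=3 at (0,3)
Step 4: ant0:(0,3)->S->(1,3) | ant1:(0,3)->S->(1,3)
  grid max=5 at (1,3)
Step 5: ant0:(1,3)->N->(0,3) | ant1:(1,3)->N->(0,3)
  grid max=5 at (0,3)
Step 6: ant0:(0,3)->S->(1,3) | ant1:(0,3)->S->(1,3)
  grid max=7 at (1,3)

(1,3) (1,3)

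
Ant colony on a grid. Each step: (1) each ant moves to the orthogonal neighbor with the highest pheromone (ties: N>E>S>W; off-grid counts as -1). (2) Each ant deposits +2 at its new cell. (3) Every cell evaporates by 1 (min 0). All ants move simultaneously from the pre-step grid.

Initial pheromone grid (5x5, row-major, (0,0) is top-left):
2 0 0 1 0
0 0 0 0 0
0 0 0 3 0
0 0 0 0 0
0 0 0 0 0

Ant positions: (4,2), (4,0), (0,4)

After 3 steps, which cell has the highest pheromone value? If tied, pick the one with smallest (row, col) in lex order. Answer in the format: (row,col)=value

Step 1: ant0:(4,2)->N->(3,2) | ant1:(4,0)->N->(3,0) | ant2:(0,4)->W->(0,3)
  grid max=2 at (0,3)
Step 2: ant0:(3,2)->N->(2,2) | ant1:(3,0)->N->(2,0) | ant2:(0,3)->E->(0,4)
  grid max=1 at (0,3)
Step 3: ant0:(2,2)->E->(2,3) | ant1:(2,0)->N->(1,0) | ant2:(0,4)->W->(0,3)
  grid max=2 at (0,3)
Final grid:
  0 0 0 2 0
  1 0 0 0 0
  0 0 0 2 0
  0 0 0 0 0
  0 0 0 0 0
Max pheromone 2 at (0,3)

Answer: (0,3)=2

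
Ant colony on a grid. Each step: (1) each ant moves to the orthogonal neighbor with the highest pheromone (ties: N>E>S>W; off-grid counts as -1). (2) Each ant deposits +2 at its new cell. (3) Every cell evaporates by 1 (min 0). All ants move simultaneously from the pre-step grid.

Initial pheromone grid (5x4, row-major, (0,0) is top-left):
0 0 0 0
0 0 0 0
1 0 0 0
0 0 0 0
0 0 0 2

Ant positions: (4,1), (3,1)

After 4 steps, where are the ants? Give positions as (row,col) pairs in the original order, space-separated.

Step 1: ant0:(4,1)->N->(3,1) | ant1:(3,1)->N->(2,1)
  grid max=1 at (2,1)
Step 2: ant0:(3,1)->N->(2,1) | ant1:(2,1)->S->(3,1)
  grid max=2 at (2,1)
Step 3: ant0:(2,1)->S->(3,1) | ant1:(3,1)->N->(2,1)
  grid max=3 at (2,1)
Step 4: ant0:(3,1)->N->(2,1) | ant1:(2,1)->S->(3,1)
  grid max=4 at (2,1)

(2,1) (3,1)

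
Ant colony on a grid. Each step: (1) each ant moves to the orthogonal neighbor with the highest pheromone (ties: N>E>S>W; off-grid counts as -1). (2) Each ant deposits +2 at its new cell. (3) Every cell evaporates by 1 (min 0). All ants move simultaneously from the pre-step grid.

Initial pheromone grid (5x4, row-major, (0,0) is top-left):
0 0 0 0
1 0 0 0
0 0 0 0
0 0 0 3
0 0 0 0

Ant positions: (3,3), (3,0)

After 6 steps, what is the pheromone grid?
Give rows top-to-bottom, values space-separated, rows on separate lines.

After step 1: ants at (2,3),(2,0)
  0 0 0 0
  0 0 0 0
  1 0 0 1
  0 0 0 2
  0 0 0 0
After step 2: ants at (3,3),(1,0)
  0 0 0 0
  1 0 0 0
  0 0 0 0
  0 0 0 3
  0 0 0 0
After step 3: ants at (2,3),(0,0)
  1 0 0 0
  0 0 0 0
  0 0 0 1
  0 0 0 2
  0 0 0 0
After step 4: ants at (3,3),(0,1)
  0 1 0 0
  0 0 0 0
  0 0 0 0
  0 0 0 3
  0 0 0 0
After step 5: ants at (2,3),(0,2)
  0 0 1 0
  0 0 0 0
  0 0 0 1
  0 0 0 2
  0 0 0 0
After step 6: ants at (3,3),(0,3)
  0 0 0 1
  0 0 0 0
  0 0 0 0
  0 0 0 3
  0 0 0 0

0 0 0 1
0 0 0 0
0 0 0 0
0 0 0 3
0 0 0 0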